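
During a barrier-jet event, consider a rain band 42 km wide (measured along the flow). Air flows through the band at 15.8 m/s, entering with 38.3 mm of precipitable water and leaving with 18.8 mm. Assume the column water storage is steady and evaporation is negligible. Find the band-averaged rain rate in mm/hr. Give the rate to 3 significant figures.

R ≈ 26.4 mm/hr

Column moisture flux per unit crosswind length is F = V × PW.
Inflow: F_in = 15.8 × 38.3 = 605.14 mm·m/s
Outflow: F_out = 15.8 × 18.8 = 297.04 mm·m/s
Steady-state rate R = (F_in − F_out)/L = (605.14 − 297.04) / 42000 m = 7.336e-03 mm/s.
R = 7.336e-03 × 3600 = 26.4 mm/hr.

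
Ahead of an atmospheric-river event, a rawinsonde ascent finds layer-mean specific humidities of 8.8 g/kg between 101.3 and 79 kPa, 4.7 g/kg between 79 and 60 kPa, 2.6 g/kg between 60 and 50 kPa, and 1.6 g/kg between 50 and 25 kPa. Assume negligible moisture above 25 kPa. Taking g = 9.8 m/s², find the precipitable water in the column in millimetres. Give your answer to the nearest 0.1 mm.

PW ≈ 35.9 mm

Precipitable water is the column-integrated vapour mass per unit area: PW = (1/g) Σ q̄ Δp, with q in kg/kg and Δp in Pa (1 kg/m² of water = 1 mm).
Layer 101.3–79 kPa: Δp = 223 hPa = 22300 Pa, q̄ = 0.0088 kg/kg → 0.0088 × 22300 / 9.8 = 20.02 mm
Layer 79–60 kPa: Δp = 190 hPa = 19000 Pa, q̄ = 0.0047 kg/kg → 0.0047 × 19000 / 9.8 = 9.11 mm
Layer 60–50 kPa: Δp = 100 hPa = 10000 Pa, q̄ = 0.0026 kg/kg → 0.0026 × 10000 / 9.8 = 2.65 mm
Layer 50–25 kPa: Δp = 250 hPa = 25000 Pa, q̄ = 0.0016 kg/kg → 0.0016 × 25000 / 9.8 = 4.08 mm
PW = 20.02 + 9.11 + 2.65 + 4.08 = 35.86 ≈ 35.9 mm.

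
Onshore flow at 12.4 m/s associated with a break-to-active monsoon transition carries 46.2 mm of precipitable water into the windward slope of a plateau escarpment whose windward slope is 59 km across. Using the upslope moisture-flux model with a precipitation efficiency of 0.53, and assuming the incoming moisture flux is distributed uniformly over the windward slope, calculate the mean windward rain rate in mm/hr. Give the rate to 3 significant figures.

R ≈ 18.5 mm/hr

Incoming column moisture flux per unit ridge length: F = V × PW = 12.4 × 46.2 = 572.88 mm·m/s.
Spread over the 59 km slope with efficiency ε = 0.53: R = ε·F/W = 0.53 × 572.88 / 59000 m = 5.146e-03 mm/s.
R = 5.146e-03 × 3600 = 18.5 mm/hr.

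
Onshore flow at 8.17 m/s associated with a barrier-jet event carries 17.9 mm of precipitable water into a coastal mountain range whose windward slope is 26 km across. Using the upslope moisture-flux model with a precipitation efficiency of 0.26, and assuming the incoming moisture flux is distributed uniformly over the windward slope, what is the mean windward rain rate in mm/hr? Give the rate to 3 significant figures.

R ≈ 5.26 mm/hr

Incoming column moisture flux per unit ridge length: F = V × PW = 8.17 × 17.9 = 146.243 mm·m/s.
Spread over the 26 km slope with efficiency ε = 0.26: R = ε·F/W = 0.26 × 146.243 / 26000 m = 1.462e-03 mm/s.
R = 1.462e-03 × 3600 = 5.26 mm/hr.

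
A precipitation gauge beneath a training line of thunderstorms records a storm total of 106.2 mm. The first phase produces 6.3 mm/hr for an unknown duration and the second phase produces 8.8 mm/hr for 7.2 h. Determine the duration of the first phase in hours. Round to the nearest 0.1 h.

Known phases: 8.8 × 7.2 = 63.36 mm.
Remaining depth = 106.2 − 63.36 = 42.84 mm.
Duration = 42.84 / 6.3 = 6.8 h.

duration ≈ 6.8 h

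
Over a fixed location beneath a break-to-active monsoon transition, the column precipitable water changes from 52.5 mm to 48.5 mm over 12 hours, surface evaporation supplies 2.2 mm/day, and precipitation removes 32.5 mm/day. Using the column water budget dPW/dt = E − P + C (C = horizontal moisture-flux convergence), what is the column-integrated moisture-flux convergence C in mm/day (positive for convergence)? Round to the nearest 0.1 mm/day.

C ≈ 22.3 mm/day

dPW/dt = (48.5 − 52.5) mm / (12/24 day) = -8.000 mm/day.
C = dPW/dt − E + P = (-8.000) − 2.2 + 32.5 = 22.3 mm/day.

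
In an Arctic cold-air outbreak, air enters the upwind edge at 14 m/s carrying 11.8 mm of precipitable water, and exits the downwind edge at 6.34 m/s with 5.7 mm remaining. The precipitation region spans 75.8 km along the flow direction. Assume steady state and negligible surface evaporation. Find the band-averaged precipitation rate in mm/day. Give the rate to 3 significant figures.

Column moisture flux per unit crosswind length is F = V × PW.
Inflow: F_in = 14 × 11.8 = 165.2 mm·m/s
Outflow: F_out = 6.34 × 5.7 = 36.138 mm·m/s
Steady-state rate R = (F_in − F_out)/L = (165.2 − 36.138) / 75800 m = 1.703e-03 mm/s.
R = 1.703e-03 × 3600 × 24 = 147 mm/day.

R ≈ 147 mm/day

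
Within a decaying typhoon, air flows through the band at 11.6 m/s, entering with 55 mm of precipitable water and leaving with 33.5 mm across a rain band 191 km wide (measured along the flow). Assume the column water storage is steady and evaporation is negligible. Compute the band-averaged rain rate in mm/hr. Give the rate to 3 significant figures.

R ≈ 4.70 mm/hr

Column moisture flux per unit crosswind length is F = V × PW.
Inflow: F_in = 11.6 × 55 = 638 mm·m/s
Outflow: F_out = 11.6 × 33.5 = 388.6 mm·m/s
Steady-state rate R = (F_in − F_out)/L = (638 − 388.6) / 191000 m = 1.306e-03 mm/s.
R = 1.306e-03 × 3600 = 4.70 mm/hr.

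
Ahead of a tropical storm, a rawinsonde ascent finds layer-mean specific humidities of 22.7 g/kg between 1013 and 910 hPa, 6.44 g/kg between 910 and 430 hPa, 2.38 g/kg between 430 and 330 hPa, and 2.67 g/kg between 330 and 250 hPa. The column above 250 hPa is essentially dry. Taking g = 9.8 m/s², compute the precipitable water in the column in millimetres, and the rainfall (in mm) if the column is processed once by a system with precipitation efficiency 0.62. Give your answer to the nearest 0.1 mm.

PW ≈ 60.0 mm; rainfall ≈ 37.2 mm

Precipitable water is the column-integrated vapour mass per unit area: PW = (1/g) Σ q̄ Δp, with q in kg/kg and Δp in Pa (1 kg/m² of water = 1 mm).
Layer 1013–910 hPa: Δp = 103 hPa = 10300 Pa, q̄ = 0.0227 kg/kg → 0.0227 × 10300 / 9.8 = 23.86 mm
Layer 910–430 hPa: Δp = 480 hPa = 48000 Pa, q̄ = 0.00644 kg/kg → 0.00644 × 48000 / 9.8 = 31.54 mm
Layer 430–330 hPa: Δp = 100 hPa = 10000 Pa, q̄ = 0.00238 kg/kg → 0.00238 × 10000 / 9.8 = 2.43 mm
Layer 330–250 hPa: Δp = 80 hPa = 8000 Pa, q̄ = 0.00267 kg/kg → 0.00267 × 8000 / 9.8 = 2.18 mm
PW = 23.86 + 31.54 + 2.43 + 2.18 = 60.01 ≈ 60.0 mm.
Rainfall = ε × PW = 0.62 × 60.0 = 37.2 mm.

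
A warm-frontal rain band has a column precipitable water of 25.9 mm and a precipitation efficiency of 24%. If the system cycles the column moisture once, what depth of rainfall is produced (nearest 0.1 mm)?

rainfall ≈ 6.2 mm

Rainfall = ε × PW = 0.24 × 25.9 = 6.2 mm.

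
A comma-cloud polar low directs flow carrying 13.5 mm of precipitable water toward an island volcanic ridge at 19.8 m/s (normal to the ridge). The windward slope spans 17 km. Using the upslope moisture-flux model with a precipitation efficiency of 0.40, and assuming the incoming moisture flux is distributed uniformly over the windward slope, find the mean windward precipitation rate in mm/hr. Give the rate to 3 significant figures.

Incoming column moisture flux per unit ridge length: F = V × PW = 19.8 × 13.5 = 267.3 mm·m/s.
Spread over the 17 km slope with efficiency ε = 0.40: R = ε·F/W = 0.40 × 267.3 / 17000 m = 6.289e-03 mm/s.
R = 6.289e-03 × 3600 = 22.6 mm/hr.

R ≈ 22.6 mm/hr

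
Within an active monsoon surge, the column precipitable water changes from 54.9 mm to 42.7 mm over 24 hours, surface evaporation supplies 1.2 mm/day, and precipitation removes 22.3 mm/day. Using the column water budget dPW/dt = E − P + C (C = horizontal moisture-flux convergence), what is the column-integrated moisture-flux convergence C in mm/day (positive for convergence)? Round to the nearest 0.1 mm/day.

C ≈ 8.9 mm/day

dPW/dt = (42.7 − 54.9) mm / (24/24 day) = -12.200 mm/day.
C = dPW/dt − E + P = (-12.200) − 1.2 + 22.3 = 8.9 mm/day.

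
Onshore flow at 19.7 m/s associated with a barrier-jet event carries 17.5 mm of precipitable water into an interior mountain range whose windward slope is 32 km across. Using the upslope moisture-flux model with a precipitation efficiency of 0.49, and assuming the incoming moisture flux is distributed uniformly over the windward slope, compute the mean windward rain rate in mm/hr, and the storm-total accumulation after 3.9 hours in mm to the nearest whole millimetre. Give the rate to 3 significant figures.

Incoming column moisture flux per unit ridge length: F = V × PW = 19.7 × 17.5 = 344.75 mm·m/s.
Spread over the 32 km slope with efficiency ε = 0.49: R = ε·F/W = 0.49 × 344.75 / 32000 m = 5.279e-03 mm/s.
R = 5.279e-03 × 3600 = 19.0 mm/hr.
Over 3.9 h: total = 19.0 × 3.9 = 74.1 ≈ 74 mm.

R ≈ 19.0 mm/hr; total ≈ 74 mm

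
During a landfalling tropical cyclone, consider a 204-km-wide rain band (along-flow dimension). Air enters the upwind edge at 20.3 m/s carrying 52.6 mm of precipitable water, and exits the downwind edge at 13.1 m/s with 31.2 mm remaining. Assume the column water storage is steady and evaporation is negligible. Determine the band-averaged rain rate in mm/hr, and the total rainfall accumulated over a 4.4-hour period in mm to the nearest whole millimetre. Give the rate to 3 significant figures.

Column moisture flux per unit crosswind length is F = V × PW.
Inflow: F_in = 20.3 × 52.6 = 1067.78 mm·m/s
Outflow: F_out = 13.1 × 31.2 = 408.72 mm·m/s
Steady-state rate R = (F_in − F_out)/L = (1067.78 − 408.72) / 204000 m = 3.231e-03 mm/s.
R = 3.231e-03 × 3600 = 11.6 mm/hr.
Over 4.4 h: total = 11.6 × 4.4 = 51.04 ≈ 51 mm.

R ≈ 11.6 mm/hr; total ≈ 51 mm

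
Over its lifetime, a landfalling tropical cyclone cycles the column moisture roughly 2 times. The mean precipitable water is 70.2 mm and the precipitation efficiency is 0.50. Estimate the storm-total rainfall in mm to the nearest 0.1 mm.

rainfall ≈ 70.2 mm

Each cycle deposits ε × PW = 0.50 × 70.2 = 35.1 mm.
Over 2 cycles: 2 × 35.1 = 70.2 mm.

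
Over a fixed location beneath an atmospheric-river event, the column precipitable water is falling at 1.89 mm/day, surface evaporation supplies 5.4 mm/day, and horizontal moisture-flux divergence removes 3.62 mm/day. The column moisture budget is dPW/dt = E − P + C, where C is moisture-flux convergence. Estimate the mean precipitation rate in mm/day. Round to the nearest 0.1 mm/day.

P ≈ 3.7 mm/day

dPW/dt = -1.89 mm/day.
P = E + C − dPW/dt = 5.4 + (-3.62) − (-1.89) = 3.7 mm/day.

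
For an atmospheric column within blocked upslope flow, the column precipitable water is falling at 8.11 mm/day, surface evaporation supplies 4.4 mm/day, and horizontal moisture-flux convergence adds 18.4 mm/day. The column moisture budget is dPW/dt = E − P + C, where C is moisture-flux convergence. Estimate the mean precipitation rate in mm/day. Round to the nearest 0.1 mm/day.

dPW/dt = -8.11 mm/day.
P = E + C − dPW/dt = 4.4 + (18.4) − (-8.11) = 30.9 mm/day.

P ≈ 30.9 mm/day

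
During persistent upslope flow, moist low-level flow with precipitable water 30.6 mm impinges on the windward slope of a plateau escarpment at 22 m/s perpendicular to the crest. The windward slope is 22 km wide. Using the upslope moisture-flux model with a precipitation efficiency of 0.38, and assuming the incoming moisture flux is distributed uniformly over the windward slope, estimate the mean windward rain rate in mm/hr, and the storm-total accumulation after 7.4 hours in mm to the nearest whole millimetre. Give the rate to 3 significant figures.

Incoming column moisture flux per unit ridge length: F = V × PW = 22 × 30.6 = 673.2 mm·m/s.
Spread over the 22 km slope with efficiency ε = 0.38: R = ε·F/W = 0.38 × 673.2 / 22000 m = 1.163e-02 mm/s.
R = 1.163e-02 × 3600 = 41.9 mm/hr.
Over 7.4 h: total = 41.9 × 7.4 = 310.06 ≈ 310 mm.

R ≈ 41.9 mm/hr; total ≈ 310 mm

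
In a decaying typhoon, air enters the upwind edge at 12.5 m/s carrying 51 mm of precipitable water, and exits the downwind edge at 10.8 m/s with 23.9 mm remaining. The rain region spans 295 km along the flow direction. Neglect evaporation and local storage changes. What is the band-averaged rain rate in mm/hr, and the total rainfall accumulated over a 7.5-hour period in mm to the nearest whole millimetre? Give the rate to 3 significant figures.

R ≈ 4.63 mm/hr; total ≈ 35 mm

Column moisture flux per unit crosswind length is F = V × PW.
Inflow: F_in = 12.5 × 51 = 637.5 mm·m/s
Outflow: F_out = 10.8 × 23.9 = 258.12 mm·m/s
Steady-state rate R = (F_in − F_out)/L = (637.5 − 258.12) / 295000 m = 1.286e-03 mm/s.
R = 1.286e-03 × 3600 = 4.63 mm/hr.
Over 7.5 h: total = 4.63 × 7.5 = 34.725 ≈ 35 mm.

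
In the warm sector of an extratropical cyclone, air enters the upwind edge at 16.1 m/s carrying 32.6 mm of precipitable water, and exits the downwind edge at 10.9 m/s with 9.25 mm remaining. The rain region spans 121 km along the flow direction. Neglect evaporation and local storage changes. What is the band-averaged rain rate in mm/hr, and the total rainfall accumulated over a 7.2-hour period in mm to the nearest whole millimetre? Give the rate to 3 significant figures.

R ≈ 12.6 mm/hr; total ≈ 91 mm

Column moisture flux per unit crosswind length is F = V × PW.
Inflow: F_in = 16.1 × 32.6 = 524.86 mm·m/s
Outflow: F_out = 10.9 × 9.25 = 100.825 mm·m/s
Steady-state rate R = (F_in − F_out)/L = (524.86 − 100.825) / 121000 m = 3.504e-03 mm/s.
R = 3.504e-03 × 3600 = 12.6 mm/hr.
Over 7.2 h: total = 12.6 × 7.2 = 90.72 ≈ 91 mm.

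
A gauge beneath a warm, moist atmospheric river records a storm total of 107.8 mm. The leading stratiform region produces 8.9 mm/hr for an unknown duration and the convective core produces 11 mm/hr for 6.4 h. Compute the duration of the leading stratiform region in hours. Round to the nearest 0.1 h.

Known phases: 11 × 6.4 = 70.4 mm.
Remaining depth = 107.8 − 70.4 = 37.4 mm.
Duration = 37.4 / 8.9 = 4.2 h.

duration ≈ 4.2 h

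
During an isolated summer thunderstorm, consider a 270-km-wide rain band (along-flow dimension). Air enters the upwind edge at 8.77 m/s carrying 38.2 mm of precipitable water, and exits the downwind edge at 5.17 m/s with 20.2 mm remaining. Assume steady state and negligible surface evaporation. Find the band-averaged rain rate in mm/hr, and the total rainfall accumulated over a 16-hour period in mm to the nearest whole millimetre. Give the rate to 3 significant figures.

R ≈ 3.07 mm/hr; total ≈ 49 mm

Column moisture flux per unit crosswind length is F = V × PW.
Inflow: F_in = 8.77 × 38.2 = 335.014 mm·m/s
Outflow: F_out = 5.17 × 20.2 = 104.434 mm·m/s
Steady-state rate R = (F_in − F_out)/L = (335.014 − 104.434) / 270000 m = 8.540e-04 mm/s.
R = 8.540e-04 × 3600 = 3.07 mm/hr.
Over 16 h: total = 3.07 × 16 = 49.12 ≈ 49 mm.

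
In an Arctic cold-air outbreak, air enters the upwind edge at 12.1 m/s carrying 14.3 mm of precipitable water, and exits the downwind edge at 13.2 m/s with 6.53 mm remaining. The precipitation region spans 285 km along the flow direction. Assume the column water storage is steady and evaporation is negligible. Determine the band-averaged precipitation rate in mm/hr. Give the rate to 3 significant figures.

Column moisture flux per unit crosswind length is F = V × PW.
Inflow: F_in = 12.1 × 14.3 = 173.03 mm·m/s
Outflow: F_out = 13.2 × 6.53 = 86.196 mm·m/s
Steady-state rate R = (F_in − F_out)/L = (173.03 − 86.196) / 285000 m = 3.047e-04 mm/s.
R = 3.047e-04 × 3600 = 1.10 mm/hr.

R ≈ 1.10 mm/hr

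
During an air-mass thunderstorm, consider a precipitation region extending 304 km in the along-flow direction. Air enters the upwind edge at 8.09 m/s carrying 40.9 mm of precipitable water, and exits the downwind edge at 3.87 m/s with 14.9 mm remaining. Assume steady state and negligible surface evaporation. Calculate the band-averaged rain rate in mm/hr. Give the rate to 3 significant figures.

R ≈ 3.24 mm/hr

Column moisture flux per unit crosswind length is F = V × PW.
Inflow: F_in = 8.09 × 40.9 = 330.881 mm·m/s
Outflow: F_out = 3.87 × 14.9 = 57.663 mm·m/s
Steady-state rate R = (F_in − F_out)/L = (330.881 − 57.663) / 304000 m = 8.987e-04 mm/s.
R = 8.987e-04 × 3600 = 3.24 mm/hr.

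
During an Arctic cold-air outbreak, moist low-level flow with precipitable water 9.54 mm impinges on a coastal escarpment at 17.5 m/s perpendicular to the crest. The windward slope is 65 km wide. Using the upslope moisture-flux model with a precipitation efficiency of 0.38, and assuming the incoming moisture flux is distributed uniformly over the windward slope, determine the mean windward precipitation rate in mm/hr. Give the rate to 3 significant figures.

Incoming column moisture flux per unit ridge length: F = V × PW = 17.5 × 9.54 = 166.95 mm·m/s.
Spread over the 65 km slope with efficiency ε = 0.38: R = ε·F/W = 0.38 × 166.95 / 65000 m = 9.760e-04 mm/s.
R = 9.760e-04 × 3600 = 3.51 mm/hr.

R ≈ 3.51 mm/hr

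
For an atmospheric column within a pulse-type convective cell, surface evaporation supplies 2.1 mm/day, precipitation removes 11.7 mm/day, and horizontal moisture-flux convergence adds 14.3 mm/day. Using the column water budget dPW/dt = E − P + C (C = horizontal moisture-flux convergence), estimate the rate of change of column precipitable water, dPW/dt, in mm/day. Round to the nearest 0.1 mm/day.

dPW/dt ≈ 4.7 mm/day

dPW/dt = E − P + C = 2.1 − 11.7 + (14.3) = 4.7 mm/day.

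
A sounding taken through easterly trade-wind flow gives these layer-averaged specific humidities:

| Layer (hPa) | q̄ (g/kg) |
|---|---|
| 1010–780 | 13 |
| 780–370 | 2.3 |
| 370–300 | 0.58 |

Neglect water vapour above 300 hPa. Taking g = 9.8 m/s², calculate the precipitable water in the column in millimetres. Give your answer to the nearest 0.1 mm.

PW ≈ 40.5 mm

Precipitable water is the column-integrated vapour mass per unit area: PW = (1/g) Σ q̄ Δp, with q in kg/kg and Δp in Pa (1 kg/m² of water = 1 mm).
Layer 1010–780 hPa: Δp = 230 hPa = 23000 Pa, q̄ = 0.013 kg/kg → 0.013 × 23000 / 9.8 = 30.51 mm
Layer 780–370 hPa: Δp = 410 hPa = 41000 Pa, q̄ = 0.0023 kg/kg → 0.0023 × 41000 / 9.8 = 9.62 mm
Layer 370–300 hPa: Δp = 70 hPa = 7000 Pa, q̄ = 0.00058 kg/kg → 0.00058 × 7000 / 9.8 = 0.41 mm
PW = 30.51 + 9.62 + 0.41 = 40.54 ≈ 40.5 mm.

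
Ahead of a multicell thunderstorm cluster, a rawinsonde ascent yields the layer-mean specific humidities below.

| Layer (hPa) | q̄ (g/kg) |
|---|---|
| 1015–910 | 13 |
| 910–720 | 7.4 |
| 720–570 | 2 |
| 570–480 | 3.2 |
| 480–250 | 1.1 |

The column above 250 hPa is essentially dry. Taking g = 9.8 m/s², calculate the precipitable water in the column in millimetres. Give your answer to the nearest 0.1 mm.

PW ≈ 36.9 mm

Precipitable water is the column-integrated vapour mass per unit area: PW = (1/g) Σ q̄ Δp, with q in kg/kg and Δp in Pa (1 kg/m² of water = 1 mm).
Layer 1015–910 hPa: Δp = 105 hPa = 10500 Pa, q̄ = 0.013 kg/kg → 0.013 × 10500 / 9.8 = 13.93 mm
Layer 910–720 hPa: Δp = 190 hPa = 19000 Pa, q̄ = 0.0074 kg/kg → 0.0074 × 19000 / 9.8 = 14.35 mm
Layer 720–570 hPa: Δp = 150 hPa = 15000 Pa, q̄ = 0.002 kg/kg → 0.002 × 15000 / 9.8 = 3.06 mm
Layer 570–480 hPa: Δp = 90 hPa = 9000 Pa, q̄ = 0.0032 kg/kg → 0.0032 × 9000 / 9.8 = 2.94 mm
Layer 480–250 hPa: Δp = 230 hPa = 23000 Pa, q̄ = 0.0011 kg/kg → 0.0011 × 23000 / 9.8 = 2.58 mm
PW = 13.93 + 14.35 + 3.06 + 2.94 + 2.58 = 36.86 ≈ 36.9 mm.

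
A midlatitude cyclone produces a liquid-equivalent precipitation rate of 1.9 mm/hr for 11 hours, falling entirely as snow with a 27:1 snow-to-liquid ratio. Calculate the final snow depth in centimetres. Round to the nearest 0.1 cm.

Liquid-equivalent depth = 1.9 × 11 = 20.9 mm.
Snow depth = 20.9 mm × 27 = 564.3 mm = 56.4 cm.

snow depth ≈ 56.4 cm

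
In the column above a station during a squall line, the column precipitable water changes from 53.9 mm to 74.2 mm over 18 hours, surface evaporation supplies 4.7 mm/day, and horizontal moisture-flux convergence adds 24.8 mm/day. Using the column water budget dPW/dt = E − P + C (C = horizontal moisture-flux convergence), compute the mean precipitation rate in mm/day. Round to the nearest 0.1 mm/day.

dPW/dt = (74.2 − 53.9) mm / (18/24 day) = +27.067 mm/day.
P = E + C − dPW/dt = 4.7 + (24.8) − (+27.067) = 2.4 mm/day.

P ≈ 2.4 mm/day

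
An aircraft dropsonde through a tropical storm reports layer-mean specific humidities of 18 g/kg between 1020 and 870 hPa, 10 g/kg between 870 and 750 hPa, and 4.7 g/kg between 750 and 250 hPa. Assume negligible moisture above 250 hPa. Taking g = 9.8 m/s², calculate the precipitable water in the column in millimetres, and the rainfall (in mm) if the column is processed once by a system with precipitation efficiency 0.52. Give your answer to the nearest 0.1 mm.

PW ≈ 63.8 mm; rainfall ≈ 33.2 mm

Precipitable water is the column-integrated vapour mass per unit area: PW = (1/g) Σ q̄ Δp, with q in kg/kg and Δp in Pa (1 kg/m² of water = 1 mm).
Layer 1020–870 hPa: Δp = 150 hPa = 15000 Pa, q̄ = 0.018 kg/kg → 0.018 × 15000 / 9.8 = 27.55 mm
Layer 870–750 hPa: Δp = 120 hPa = 12000 Pa, q̄ = 0.01 kg/kg → 0.01 × 12000 / 9.8 = 12.24 mm
Layer 750–250 hPa: Δp = 500 hPa = 50000 Pa, q̄ = 0.0047 kg/kg → 0.0047 × 50000 / 9.8 = 23.98 mm
PW = 27.55 + 12.24 + 23.98 = 63.77 ≈ 63.8 mm.
Rainfall = ε × PW = 0.52 × 63.8 = 33.2 mm.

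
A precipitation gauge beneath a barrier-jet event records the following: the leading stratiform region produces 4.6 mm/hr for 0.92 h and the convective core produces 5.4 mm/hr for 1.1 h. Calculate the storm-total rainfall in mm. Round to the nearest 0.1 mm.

total ≈ 10.2 mm

Total = Σ Rᵢ Δtᵢ = 4.6 × 0.92 + 5.4 × 1.1
      = 4.232 + 5.94 = 10.2 mm.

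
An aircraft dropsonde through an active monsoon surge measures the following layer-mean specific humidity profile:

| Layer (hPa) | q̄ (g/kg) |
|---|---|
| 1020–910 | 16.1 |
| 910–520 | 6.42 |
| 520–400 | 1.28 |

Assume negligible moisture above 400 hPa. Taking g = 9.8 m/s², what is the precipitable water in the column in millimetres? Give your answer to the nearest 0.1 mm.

PW ≈ 45.2 mm

Precipitable water is the column-integrated vapour mass per unit area: PW = (1/g) Σ q̄ Δp, with q in kg/kg and Δp in Pa (1 kg/m² of water = 1 mm).
Layer 1020–910 hPa: Δp = 110 hPa = 11000 Pa, q̄ = 0.0161 kg/kg → 0.0161 × 11000 / 9.8 = 18.07 mm
Layer 910–520 hPa: Δp = 390 hPa = 39000 Pa, q̄ = 0.00642 kg/kg → 0.00642 × 39000 / 9.8 = 25.55 mm
Layer 520–400 hPa: Δp = 120 hPa = 12000 Pa, q̄ = 0.00128 kg/kg → 0.00128 × 12000 / 9.8 = 1.57 mm
PW = 18.07 + 25.55 + 1.57 = 45.19 ≈ 45.2 mm.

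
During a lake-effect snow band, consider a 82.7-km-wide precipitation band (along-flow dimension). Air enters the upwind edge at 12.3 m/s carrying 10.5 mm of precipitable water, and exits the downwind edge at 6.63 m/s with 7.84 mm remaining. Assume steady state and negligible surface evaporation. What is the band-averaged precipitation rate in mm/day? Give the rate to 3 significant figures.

Column moisture flux per unit crosswind length is F = V × PW.
Inflow: F_in = 12.3 × 10.5 = 129.15 mm·m/s
Outflow: F_out = 6.63 × 7.84 = 51.9792 mm·m/s
Steady-state rate R = (F_in − F_out)/L = (129.15 − 51.9792) / 82700 m = 9.331e-04 mm/s.
R = 9.331e-04 × 3600 × 24 = 80.6 mm/day.

R ≈ 80.6 mm/day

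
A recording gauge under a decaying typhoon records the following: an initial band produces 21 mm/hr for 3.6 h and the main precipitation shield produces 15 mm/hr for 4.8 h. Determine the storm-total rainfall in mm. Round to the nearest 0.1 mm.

total ≈ 147.6 mm

Total = Σ Rᵢ Δtᵢ = 21 × 3.6 + 15 × 4.8
      = 75.6 + 72 = 147.6 mm.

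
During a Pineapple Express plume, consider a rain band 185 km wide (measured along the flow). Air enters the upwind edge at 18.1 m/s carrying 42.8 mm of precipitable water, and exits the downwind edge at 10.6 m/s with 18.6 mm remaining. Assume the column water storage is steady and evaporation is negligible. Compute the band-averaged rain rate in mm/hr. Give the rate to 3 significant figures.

Column moisture flux per unit crosswind length is F = V × PW.
Inflow: F_in = 18.1 × 42.8 = 774.68 mm·m/s
Outflow: F_out = 10.6 × 18.6 = 197.16 mm·m/s
Steady-state rate R = (F_in − F_out)/L = (774.68 − 197.16) / 185000 m = 3.122e-03 mm/s.
R = 3.122e-03 × 3600 = 11.2 mm/hr.

R ≈ 11.2 mm/hr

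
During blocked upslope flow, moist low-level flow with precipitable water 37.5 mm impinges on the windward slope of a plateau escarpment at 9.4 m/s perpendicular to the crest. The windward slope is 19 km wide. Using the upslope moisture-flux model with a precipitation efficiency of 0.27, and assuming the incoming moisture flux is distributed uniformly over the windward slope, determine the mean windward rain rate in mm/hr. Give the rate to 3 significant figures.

Incoming column moisture flux per unit ridge length: F = V × PW = 9.4 × 37.5 = 352.5 mm·m/s.
Spread over the 19 km slope with efficiency ε = 0.27: R = ε·F/W = 0.27 × 352.5 / 19000 m = 5.009e-03 mm/s.
R = 5.009e-03 × 3600 = 18.0 mm/hr.

R ≈ 18.0 mm/hr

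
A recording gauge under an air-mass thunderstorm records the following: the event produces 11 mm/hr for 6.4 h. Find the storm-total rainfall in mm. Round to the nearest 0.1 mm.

Total = Σ Rᵢ Δtᵢ = 11 × 6.4
      = 70.4 = 70.4 mm.

total ≈ 70.4 mm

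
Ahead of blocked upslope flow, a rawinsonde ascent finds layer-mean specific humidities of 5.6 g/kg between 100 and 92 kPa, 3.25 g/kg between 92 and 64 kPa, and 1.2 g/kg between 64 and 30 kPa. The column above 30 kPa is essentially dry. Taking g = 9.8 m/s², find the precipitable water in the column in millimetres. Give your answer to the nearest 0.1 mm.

PW ≈ 18.0 mm

Precipitable water is the column-integrated vapour mass per unit area: PW = (1/g) Σ q̄ Δp, with q in kg/kg and Δp in Pa (1 kg/m² of water = 1 mm).
Layer 100–92 kPa: Δp = 80 hPa = 8000 Pa, q̄ = 0.0056 kg/kg → 0.0056 × 8000 / 9.8 = 4.57 mm
Layer 92–64 kPa: Δp = 280 hPa = 28000 Pa, q̄ = 0.00325 kg/kg → 0.00325 × 28000 / 9.8 = 9.29 mm
Layer 64–30 kPa: Δp = 340 hPa = 34000 Pa, q̄ = 0.0012 kg/kg → 0.0012 × 34000 / 9.8 = 4.16 mm
PW = 4.57 + 9.29 + 4.16 = 18.02 ≈ 18.0 mm.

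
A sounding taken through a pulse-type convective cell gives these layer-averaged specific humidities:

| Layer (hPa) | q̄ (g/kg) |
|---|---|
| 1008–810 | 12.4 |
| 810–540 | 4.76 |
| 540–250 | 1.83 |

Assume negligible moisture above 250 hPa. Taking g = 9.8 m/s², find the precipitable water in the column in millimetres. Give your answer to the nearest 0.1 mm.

Precipitable water is the column-integrated vapour mass per unit area: PW = (1/g) Σ q̄ Δp, with q in kg/kg and Δp in Pa (1 kg/m² of water = 1 mm).
Layer 1008–810 hPa: Δp = 198 hPa = 19800 Pa, q̄ = 0.0124 kg/kg → 0.0124 × 19800 / 9.8 = 25.05 mm
Layer 810–540 hPa: Δp = 270 hPa = 27000 Pa, q̄ = 0.00476 kg/kg → 0.00476 × 27000 / 9.8 = 13.11 mm
Layer 540–250 hPa: Δp = 290 hPa = 29000 Pa, q̄ = 0.00183 kg/kg → 0.00183 × 29000 / 9.8 = 5.42 mm
PW = 25.05 + 13.11 + 5.42 = 43.58 ≈ 43.6 mm.

PW ≈ 43.6 mm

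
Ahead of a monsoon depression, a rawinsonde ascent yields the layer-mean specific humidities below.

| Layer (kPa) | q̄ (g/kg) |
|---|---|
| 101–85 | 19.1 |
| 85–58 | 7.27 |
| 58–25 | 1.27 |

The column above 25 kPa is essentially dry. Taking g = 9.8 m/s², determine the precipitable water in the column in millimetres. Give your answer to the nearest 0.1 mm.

PW ≈ 55.5 mm

Precipitable water is the column-integrated vapour mass per unit area: PW = (1/g) Σ q̄ Δp, with q in kg/kg and Δp in Pa (1 kg/m² of water = 1 mm).
Layer 101–85 kPa: Δp = 160 hPa = 16000 Pa, q̄ = 0.0191 kg/kg → 0.0191 × 16000 / 9.8 = 31.18 mm
Layer 85–58 kPa: Δp = 270 hPa = 27000 Pa, q̄ = 0.00727 kg/kg → 0.00727 × 27000 / 9.8 = 20.03 mm
Layer 58–25 kPa: Δp = 330 hPa = 33000 Pa, q̄ = 0.00127 kg/kg → 0.00127 × 33000 / 9.8 = 4.28 mm
PW = 31.18 + 20.03 + 4.28 = 55.49 ≈ 55.5 mm.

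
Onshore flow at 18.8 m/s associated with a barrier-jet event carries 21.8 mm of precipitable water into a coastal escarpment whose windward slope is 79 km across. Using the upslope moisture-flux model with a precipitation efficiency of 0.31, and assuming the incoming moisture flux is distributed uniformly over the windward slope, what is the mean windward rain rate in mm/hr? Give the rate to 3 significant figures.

Incoming column moisture flux per unit ridge length: F = V × PW = 18.8 × 21.8 = 409.84 mm·m/s.
Spread over the 79 km slope with efficiency ε = 0.31: R = ε·F/W = 0.31 × 409.84 / 79000 m = 1.608e-03 mm/s.
R = 1.608e-03 × 3600 = 5.79 mm/hr.

R ≈ 5.79 mm/hr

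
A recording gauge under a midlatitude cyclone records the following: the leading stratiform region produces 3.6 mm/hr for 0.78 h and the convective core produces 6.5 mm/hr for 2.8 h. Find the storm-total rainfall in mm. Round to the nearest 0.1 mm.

total ≈ 21.0 mm

Total = Σ Rᵢ Δtᵢ = 3.6 × 0.78 + 6.5 × 2.8
      = 2.808 + 18.2 = 21.0 mm.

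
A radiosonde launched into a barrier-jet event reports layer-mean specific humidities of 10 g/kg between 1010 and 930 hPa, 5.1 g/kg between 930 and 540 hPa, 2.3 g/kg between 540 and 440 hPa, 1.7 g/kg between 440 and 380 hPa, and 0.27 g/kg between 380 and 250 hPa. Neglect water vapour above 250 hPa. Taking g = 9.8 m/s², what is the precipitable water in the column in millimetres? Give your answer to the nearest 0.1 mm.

PW ≈ 32.2 mm

Precipitable water is the column-integrated vapour mass per unit area: PW = (1/g) Σ q̄ Δp, with q in kg/kg and Δp in Pa (1 kg/m² of water = 1 mm).
Layer 1010–930 hPa: Δp = 80 hPa = 8000 Pa, q̄ = 0.01 kg/kg → 0.01 × 8000 / 9.8 = 8.16 mm
Layer 930–540 hPa: Δp = 390 hPa = 39000 Pa, q̄ = 0.0051 kg/kg → 0.0051 × 39000 / 9.8 = 20.30 mm
Layer 540–440 hPa: Δp = 100 hPa = 10000 Pa, q̄ = 0.0023 kg/kg → 0.0023 × 10000 / 9.8 = 2.35 mm
Layer 440–380 hPa: Δp = 60 hPa = 6000 Pa, q̄ = 0.0017 kg/kg → 0.0017 × 6000 / 9.8 = 1.04 mm
Layer 380–250 hPa: Δp = 130 hPa = 13000 Pa, q̄ = 0.00027 kg/kg → 0.00027 × 13000 / 9.8 = 0.36 mm
PW = 8.16 + 20.30 + 2.35 + 1.04 + 0.36 = 32.21 ≈ 32.2 mm.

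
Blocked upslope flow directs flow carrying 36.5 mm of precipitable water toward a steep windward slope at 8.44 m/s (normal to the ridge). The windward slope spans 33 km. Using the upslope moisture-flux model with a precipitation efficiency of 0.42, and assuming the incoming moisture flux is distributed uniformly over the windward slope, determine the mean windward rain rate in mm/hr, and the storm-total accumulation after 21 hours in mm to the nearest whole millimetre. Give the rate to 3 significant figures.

R ≈ 14.1 mm/hr; total ≈ 296 mm

Incoming column moisture flux per unit ridge length: F = V × PW = 8.44 × 36.5 = 308.06 mm·m/s.
Spread over the 33 km slope with efficiency ε = 0.42: R = ε·F/W = 0.42 × 308.06 / 33000 m = 3.921e-03 mm/s.
R = 3.921e-03 × 3600 = 14.1 mm/hr.
Over 21 h: total = 14.1 × 21 = 296.1 ≈ 296 mm.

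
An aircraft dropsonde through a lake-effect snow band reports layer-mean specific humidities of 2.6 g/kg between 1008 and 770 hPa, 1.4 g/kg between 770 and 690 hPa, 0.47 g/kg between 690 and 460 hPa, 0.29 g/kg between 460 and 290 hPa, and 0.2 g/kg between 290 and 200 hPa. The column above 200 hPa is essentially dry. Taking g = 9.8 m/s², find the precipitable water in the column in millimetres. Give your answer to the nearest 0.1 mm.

PW ≈ 9.2 mm

Precipitable water is the column-integrated vapour mass per unit area: PW = (1/g) Σ q̄ Δp, with q in kg/kg and Δp in Pa (1 kg/m² of water = 1 mm).
Layer 1008–770 hPa: Δp = 238 hPa = 23800 Pa, q̄ = 0.0026 kg/kg → 0.0026 × 23800 / 9.8 = 6.31 mm
Layer 770–690 hPa: Δp = 80 hPa = 8000 Pa, q̄ = 0.0014 kg/kg → 0.0014 × 8000 / 9.8 = 1.14 mm
Layer 690–460 hPa: Δp = 230 hPa = 23000 Pa, q̄ = 0.00047 kg/kg → 0.00047 × 23000 / 9.8 = 1.10 mm
Layer 460–290 hPa: Δp = 170 hPa = 17000 Pa, q̄ = 0.00029 kg/kg → 0.00029 × 17000 / 9.8 = 0.50 mm
Layer 290–200 hPa: Δp = 90 hPa = 9000 Pa, q̄ = 0.0002 kg/kg → 0.0002 × 9000 / 9.8 = 0.18 mm
PW = 6.31 + 1.14 + 1.10 + 0.50 + 0.18 = 9.23 ≈ 9.2 mm.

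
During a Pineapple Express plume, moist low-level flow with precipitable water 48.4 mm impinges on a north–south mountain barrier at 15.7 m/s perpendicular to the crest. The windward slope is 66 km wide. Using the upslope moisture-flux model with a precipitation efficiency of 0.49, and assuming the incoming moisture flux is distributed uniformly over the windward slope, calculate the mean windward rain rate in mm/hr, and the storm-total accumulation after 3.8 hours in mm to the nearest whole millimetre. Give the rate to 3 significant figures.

R ≈ 20.3 mm/hr; total ≈ 77 mm

Incoming column moisture flux per unit ridge length: F = V × PW = 15.7 × 48.4 = 759.88 mm·m/s.
Spread over the 66 km slope with efficiency ε = 0.49: R = ε·F/W = 0.49 × 759.88 / 66000 m = 5.642e-03 mm/s.
R = 5.642e-03 × 3600 = 20.3 mm/hr.
Over 3.8 h: total = 20.3 × 3.8 = 77.14 ≈ 77 mm.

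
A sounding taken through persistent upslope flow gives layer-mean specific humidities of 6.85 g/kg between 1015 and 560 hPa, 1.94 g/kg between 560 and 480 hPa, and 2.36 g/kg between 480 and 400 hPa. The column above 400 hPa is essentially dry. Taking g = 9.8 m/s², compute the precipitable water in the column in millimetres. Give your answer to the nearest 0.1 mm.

Precipitable water is the column-integrated vapour mass per unit area: PW = (1/g) Σ q̄ Δp, with q in kg/kg and Δp in Pa (1 kg/m² of water = 1 mm).
Layer 1015–560 hPa: Δp = 455 hPa = 45500 Pa, q̄ = 0.00685 kg/kg → 0.00685 × 45500 / 9.8 = 31.80 mm
Layer 560–480 hPa: Δp = 80 hPa = 8000 Pa, q̄ = 0.00194 kg/kg → 0.00194 × 8000 / 9.8 = 1.58 mm
Layer 480–400 hPa: Δp = 80 hPa = 8000 Pa, q̄ = 0.00236 kg/kg → 0.00236 × 8000 / 9.8 = 1.93 mm
PW = 31.80 + 1.58 + 1.93 = 35.31 ≈ 35.3 mm.

PW ≈ 35.3 mm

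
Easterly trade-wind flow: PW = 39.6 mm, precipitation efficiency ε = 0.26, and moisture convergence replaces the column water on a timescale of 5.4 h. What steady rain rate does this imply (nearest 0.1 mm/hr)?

Each overturning extracts ε × PW = 0.26 × 39.6 = 10.296 mm.
Rate = ε·PW / τ = 10.296 / 5.4 h = 1.9 mm/hr.

R ≈ 1.9 mm/hr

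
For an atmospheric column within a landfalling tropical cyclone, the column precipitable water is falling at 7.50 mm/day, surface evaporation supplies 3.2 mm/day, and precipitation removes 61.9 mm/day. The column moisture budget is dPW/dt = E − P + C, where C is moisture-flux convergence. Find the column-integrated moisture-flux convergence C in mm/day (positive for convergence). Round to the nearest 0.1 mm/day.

C ≈ 51.2 mm/day

dPW/dt = -7.50 mm/day.
C = dPW/dt − E + P = (-7.50) − 3.2 + 61.9 = 51.2 mm/day.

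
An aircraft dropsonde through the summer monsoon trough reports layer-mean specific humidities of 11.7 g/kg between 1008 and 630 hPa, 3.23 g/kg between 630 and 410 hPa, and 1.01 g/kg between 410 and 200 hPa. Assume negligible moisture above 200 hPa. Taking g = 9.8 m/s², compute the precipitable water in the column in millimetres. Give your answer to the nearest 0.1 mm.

PW ≈ 54.5 mm

Precipitable water is the column-integrated vapour mass per unit area: PW = (1/g) Σ q̄ Δp, with q in kg/kg and Δp in Pa (1 kg/m² of water = 1 mm).
Layer 1008–630 hPa: Δp = 378 hPa = 37800 Pa, q̄ = 0.0117 kg/kg → 0.0117 × 37800 / 9.8 = 45.13 mm
Layer 630–410 hPa: Δp = 220 hPa = 22000 Pa, q̄ = 0.00323 kg/kg → 0.00323 × 22000 / 9.8 = 7.25 mm
Layer 410–200 hPa: Δp = 210 hPa = 21000 Pa, q̄ = 0.00101 kg/kg → 0.00101 × 21000 / 9.8 = 2.16 mm
PW = 45.13 + 7.25 + 2.16 = 54.54 ≈ 54.5 mm.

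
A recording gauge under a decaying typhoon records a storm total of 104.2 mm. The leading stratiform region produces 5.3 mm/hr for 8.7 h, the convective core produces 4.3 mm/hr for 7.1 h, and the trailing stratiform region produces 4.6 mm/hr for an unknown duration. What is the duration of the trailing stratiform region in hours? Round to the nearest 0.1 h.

duration ≈ 6.0 h

Known phases: 5.3 × 8.7 + 4.3 × 7.1 = 46.11 + 30.53 = 76.64 mm.
Remaining depth = 104.2 − 76.64 = 27.56 mm.
Duration = 27.56 / 4.6 = 6.0 h.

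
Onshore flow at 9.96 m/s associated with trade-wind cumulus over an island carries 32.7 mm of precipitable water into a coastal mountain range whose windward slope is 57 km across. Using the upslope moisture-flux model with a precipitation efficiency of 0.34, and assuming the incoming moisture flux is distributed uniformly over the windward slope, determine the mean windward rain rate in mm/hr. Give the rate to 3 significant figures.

R ≈ 6.99 mm/hr

Incoming column moisture flux per unit ridge length: F = V × PW = 9.96 × 32.7 = 325.692 mm·m/s.
Spread over the 57 km slope with efficiency ε = 0.34: R = ε·F/W = 0.34 × 325.692 / 57000 m = 1.943e-03 mm/s.
R = 1.943e-03 × 3600 = 6.99 mm/hr.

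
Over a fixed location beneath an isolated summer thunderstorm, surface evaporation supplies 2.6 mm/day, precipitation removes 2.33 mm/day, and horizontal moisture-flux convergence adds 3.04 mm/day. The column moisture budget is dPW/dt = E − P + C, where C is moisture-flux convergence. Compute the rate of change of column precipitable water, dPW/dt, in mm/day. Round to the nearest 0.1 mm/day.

dPW/dt ≈ 3.3 mm/day

dPW/dt = E − P + C = 2.6 − 2.33 + (3.04) = 3.3 mm/day.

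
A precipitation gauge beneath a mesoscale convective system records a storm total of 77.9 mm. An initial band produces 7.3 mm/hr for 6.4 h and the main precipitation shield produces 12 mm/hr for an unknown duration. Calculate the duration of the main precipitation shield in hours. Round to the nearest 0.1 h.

duration ≈ 2.6 h

Known phases: 7.3 × 6.4 = 46.72 mm.
Remaining depth = 77.9 − 46.72 = 31.18 mm.
Duration = 31.18 / 12 = 2.6 h.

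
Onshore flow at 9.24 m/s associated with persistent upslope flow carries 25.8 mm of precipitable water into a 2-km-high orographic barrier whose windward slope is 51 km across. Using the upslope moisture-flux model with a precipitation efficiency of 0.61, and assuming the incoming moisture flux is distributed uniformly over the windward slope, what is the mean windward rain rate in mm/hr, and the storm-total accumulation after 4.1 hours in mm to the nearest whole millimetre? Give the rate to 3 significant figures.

R ≈ 10.3 mm/hr; total ≈ 42 mm

Incoming column moisture flux per unit ridge length: F = V × PW = 9.24 × 25.8 = 238.392 mm·m/s.
Spread over the 51 km slope with efficiency ε = 0.61: R = ε·F/W = 0.61 × 238.392 / 51000 m = 2.851e-03 mm/s.
R = 2.851e-03 × 3600 = 10.3 mm/hr.
Over 4.1 h: total = 10.3 × 4.1 = 42.23 ≈ 42 mm.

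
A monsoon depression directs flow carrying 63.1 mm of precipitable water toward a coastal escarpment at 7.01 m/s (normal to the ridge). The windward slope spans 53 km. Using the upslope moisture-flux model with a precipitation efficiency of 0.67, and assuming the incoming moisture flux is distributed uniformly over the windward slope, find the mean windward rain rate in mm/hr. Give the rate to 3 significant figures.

Incoming column moisture flux per unit ridge length: F = V × PW = 7.01 × 63.1 = 442.331 mm·m/s.
Spread over the 53 km slope with efficiency ε = 0.67: R = ε·F/W = 0.67 × 442.331 / 53000 m = 5.592e-03 mm/s.
R = 5.592e-03 × 3600 = 20.1 mm/hr.

R ≈ 20.1 mm/hr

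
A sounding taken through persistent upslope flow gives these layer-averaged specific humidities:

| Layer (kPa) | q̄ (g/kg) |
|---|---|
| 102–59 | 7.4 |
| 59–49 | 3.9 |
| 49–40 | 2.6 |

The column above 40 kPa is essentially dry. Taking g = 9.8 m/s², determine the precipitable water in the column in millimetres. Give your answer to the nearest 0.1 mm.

Precipitable water is the column-integrated vapour mass per unit area: PW = (1/g) Σ q̄ Δp, with q in kg/kg and Δp in Pa (1 kg/m² of water = 1 mm).
Layer 102–59 kPa: Δp = 430 hPa = 43000 Pa, q̄ = 0.0074 kg/kg → 0.0074 × 43000 / 9.8 = 32.47 mm
Layer 59–49 kPa: Δp = 100 hPa = 10000 Pa, q̄ = 0.0039 kg/kg → 0.0039 × 10000 / 9.8 = 3.98 mm
Layer 49–40 kPa: Δp = 90 hPa = 9000 Pa, q̄ = 0.0026 kg/kg → 0.0026 × 9000 / 9.8 = 2.39 mm
PW = 32.47 + 3.98 + 2.39 = 38.84 ≈ 38.8 mm.

PW ≈ 38.8 mm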